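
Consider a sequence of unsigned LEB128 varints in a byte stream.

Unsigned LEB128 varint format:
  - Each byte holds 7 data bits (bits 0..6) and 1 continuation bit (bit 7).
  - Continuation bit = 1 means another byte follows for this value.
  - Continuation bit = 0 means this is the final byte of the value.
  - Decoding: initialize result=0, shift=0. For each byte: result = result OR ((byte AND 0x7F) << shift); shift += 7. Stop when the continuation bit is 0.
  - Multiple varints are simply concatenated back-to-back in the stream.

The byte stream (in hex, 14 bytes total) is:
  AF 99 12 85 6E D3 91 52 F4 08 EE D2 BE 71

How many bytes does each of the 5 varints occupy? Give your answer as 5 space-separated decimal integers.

  byte[0]=0xAF cont=1 payload=0x2F=47: acc |= 47<<0 -> acc=47 shift=7
  byte[1]=0x99 cont=1 payload=0x19=25: acc |= 25<<7 -> acc=3247 shift=14
  byte[2]=0x12 cont=0 payload=0x12=18: acc |= 18<<14 -> acc=298159 shift=21 [end]
Varint 1: bytes[0:3] = AF 99 12 -> value 298159 (3 byte(s))
  byte[3]=0x85 cont=1 payload=0x05=5: acc |= 5<<0 -> acc=5 shift=7
  byte[4]=0x6E cont=0 payload=0x6E=110: acc |= 110<<7 -> acc=14085 shift=14 [end]
Varint 2: bytes[3:5] = 85 6E -> value 14085 (2 byte(s))
  byte[5]=0xD3 cont=1 payload=0x53=83: acc |= 83<<0 -> acc=83 shift=7
  byte[6]=0x91 cont=1 payload=0x11=17: acc |= 17<<7 -> acc=2259 shift=14
  byte[7]=0x52 cont=0 payload=0x52=82: acc |= 82<<14 -> acc=1345747 shift=21 [end]
Varint 3: bytes[5:8] = D3 91 52 -> value 1345747 (3 byte(s))
  byte[8]=0xF4 cont=1 payload=0x74=116: acc |= 116<<0 -> acc=116 shift=7
  byte[9]=0x08 cont=0 payload=0x08=8: acc |= 8<<7 -> acc=1140 shift=14 [end]
Varint 4: bytes[8:10] = F4 08 -> value 1140 (2 byte(s))
  byte[10]=0xEE cont=1 payload=0x6E=110: acc |= 110<<0 -> acc=110 shift=7
  byte[11]=0xD2 cont=1 payload=0x52=82: acc |= 82<<7 -> acc=10606 shift=14
  byte[12]=0xBE cont=1 payload=0x3E=62: acc |= 62<<14 -> acc=1026414 shift=21
  byte[13]=0x71 cont=0 payload=0x71=113: acc |= 113<<21 -> acc=238004590 shift=28 [end]
Varint 5: bytes[10:14] = EE D2 BE 71 -> value 238004590 (4 byte(s))

Answer: 3 2 3 2 4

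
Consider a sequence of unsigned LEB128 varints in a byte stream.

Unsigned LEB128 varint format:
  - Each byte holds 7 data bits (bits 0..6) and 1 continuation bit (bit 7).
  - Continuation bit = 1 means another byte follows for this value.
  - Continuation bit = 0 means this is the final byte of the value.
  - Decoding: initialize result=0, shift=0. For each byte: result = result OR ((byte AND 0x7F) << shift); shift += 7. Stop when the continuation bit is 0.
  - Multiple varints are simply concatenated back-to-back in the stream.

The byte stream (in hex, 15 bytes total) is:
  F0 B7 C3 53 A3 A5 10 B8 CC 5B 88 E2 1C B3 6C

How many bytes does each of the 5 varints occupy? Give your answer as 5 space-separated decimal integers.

Answer: 4 3 3 3 2

Derivation:
  byte[0]=0xF0 cont=1 payload=0x70=112: acc |= 112<<0 -> acc=112 shift=7
  byte[1]=0xB7 cont=1 payload=0x37=55: acc |= 55<<7 -> acc=7152 shift=14
  byte[2]=0xC3 cont=1 payload=0x43=67: acc |= 67<<14 -> acc=1104880 shift=21
  byte[3]=0x53 cont=0 payload=0x53=83: acc |= 83<<21 -> acc=175168496 shift=28 [end]
Varint 1: bytes[0:4] = F0 B7 C3 53 -> value 175168496 (4 byte(s))
  byte[4]=0xA3 cont=1 payload=0x23=35: acc |= 35<<0 -> acc=35 shift=7
  byte[5]=0xA5 cont=1 payload=0x25=37: acc |= 37<<7 -> acc=4771 shift=14
  byte[6]=0x10 cont=0 payload=0x10=16: acc |= 16<<14 -> acc=266915 shift=21 [end]
Varint 2: bytes[4:7] = A3 A5 10 -> value 266915 (3 byte(s))
  byte[7]=0xB8 cont=1 payload=0x38=56: acc |= 56<<0 -> acc=56 shift=7
  byte[8]=0xCC cont=1 payload=0x4C=76: acc |= 76<<7 -> acc=9784 shift=14
  byte[9]=0x5B cont=0 payload=0x5B=91: acc |= 91<<14 -> acc=1500728 shift=21 [end]
Varint 3: bytes[7:10] = B8 CC 5B -> value 1500728 (3 byte(s))
  byte[10]=0x88 cont=1 payload=0x08=8: acc |= 8<<0 -> acc=8 shift=7
  byte[11]=0xE2 cont=1 payload=0x62=98: acc |= 98<<7 -> acc=12552 shift=14
  byte[12]=0x1C cont=0 payload=0x1C=28: acc |= 28<<14 -> acc=471304 shift=21 [end]
Varint 4: bytes[10:13] = 88 E2 1C -> value 471304 (3 byte(s))
  byte[13]=0xB3 cont=1 payload=0x33=51: acc |= 51<<0 -> acc=51 shift=7
  byte[14]=0x6C cont=0 payload=0x6C=108: acc |= 108<<7 -> acc=13875 shift=14 [end]
Varint 5: bytes[13:15] = B3 6C -> value 13875 (2 byte(s))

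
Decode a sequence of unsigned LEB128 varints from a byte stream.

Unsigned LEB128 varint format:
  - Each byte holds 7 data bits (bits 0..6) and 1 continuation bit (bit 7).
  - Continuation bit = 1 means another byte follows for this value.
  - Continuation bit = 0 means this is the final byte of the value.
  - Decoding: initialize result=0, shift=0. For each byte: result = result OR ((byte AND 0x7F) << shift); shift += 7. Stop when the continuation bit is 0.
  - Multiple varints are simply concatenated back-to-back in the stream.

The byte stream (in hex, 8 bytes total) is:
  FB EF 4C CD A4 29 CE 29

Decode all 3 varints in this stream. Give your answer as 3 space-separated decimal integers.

Answer: 1259515 676429 5326

Derivation:
  byte[0]=0xFB cont=1 payload=0x7B=123: acc |= 123<<0 -> acc=123 shift=7
  byte[1]=0xEF cont=1 payload=0x6F=111: acc |= 111<<7 -> acc=14331 shift=14
  byte[2]=0x4C cont=0 payload=0x4C=76: acc |= 76<<14 -> acc=1259515 shift=21 [end]
Varint 1: bytes[0:3] = FB EF 4C -> value 1259515 (3 byte(s))
  byte[3]=0xCD cont=1 payload=0x4D=77: acc |= 77<<0 -> acc=77 shift=7
  byte[4]=0xA4 cont=1 payload=0x24=36: acc |= 36<<7 -> acc=4685 shift=14
  byte[5]=0x29 cont=0 payload=0x29=41: acc |= 41<<14 -> acc=676429 shift=21 [end]
Varint 2: bytes[3:6] = CD A4 29 -> value 676429 (3 byte(s))
  byte[6]=0xCE cont=1 payload=0x4E=78: acc |= 78<<0 -> acc=78 shift=7
  byte[7]=0x29 cont=0 payload=0x29=41: acc |= 41<<7 -> acc=5326 shift=14 [end]
Varint 3: bytes[6:8] = CE 29 -> value 5326 (2 byte(s))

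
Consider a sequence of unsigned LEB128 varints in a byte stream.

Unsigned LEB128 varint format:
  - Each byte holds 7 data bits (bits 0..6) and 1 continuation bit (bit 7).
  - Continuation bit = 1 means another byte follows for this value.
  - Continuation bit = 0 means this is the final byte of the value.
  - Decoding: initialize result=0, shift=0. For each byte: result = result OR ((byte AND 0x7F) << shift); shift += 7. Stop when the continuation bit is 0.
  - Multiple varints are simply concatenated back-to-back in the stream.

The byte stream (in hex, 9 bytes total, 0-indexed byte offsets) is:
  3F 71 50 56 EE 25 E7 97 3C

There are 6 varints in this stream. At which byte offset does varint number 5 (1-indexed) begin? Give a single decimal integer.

  byte[0]=0x3F cont=0 payload=0x3F=63: acc |= 63<<0 -> acc=63 shift=7 [end]
Varint 1: bytes[0:1] = 3F -> value 63 (1 byte(s))
  byte[1]=0x71 cont=0 payload=0x71=113: acc |= 113<<0 -> acc=113 shift=7 [end]
Varint 2: bytes[1:2] = 71 -> value 113 (1 byte(s))
  byte[2]=0x50 cont=0 payload=0x50=80: acc |= 80<<0 -> acc=80 shift=7 [end]
Varint 3: bytes[2:3] = 50 -> value 80 (1 byte(s))
  byte[3]=0x56 cont=0 payload=0x56=86: acc |= 86<<0 -> acc=86 shift=7 [end]
Varint 4: bytes[3:4] = 56 -> value 86 (1 byte(s))
  byte[4]=0xEE cont=1 payload=0x6E=110: acc |= 110<<0 -> acc=110 shift=7
  byte[5]=0x25 cont=0 payload=0x25=37: acc |= 37<<7 -> acc=4846 shift=14 [end]
Varint 5: bytes[4:6] = EE 25 -> value 4846 (2 byte(s))
  byte[6]=0xE7 cont=1 payload=0x67=103: acc |= 103<<0 -> acc=103 shift=7
  byte[7]=0x97 cont=1 payload=0x17=23: acc |= 23<<7 -> acc=3047 shift=14
  byte[8]=0x3C cont=0 payload=0x3C=60: acc |= 60<<14 -> acc=986087 shift=21 [end]
Varint 6: bytes[6:9] = E7 97 3C -> value 986087 (3 byte(s))

Answer: 4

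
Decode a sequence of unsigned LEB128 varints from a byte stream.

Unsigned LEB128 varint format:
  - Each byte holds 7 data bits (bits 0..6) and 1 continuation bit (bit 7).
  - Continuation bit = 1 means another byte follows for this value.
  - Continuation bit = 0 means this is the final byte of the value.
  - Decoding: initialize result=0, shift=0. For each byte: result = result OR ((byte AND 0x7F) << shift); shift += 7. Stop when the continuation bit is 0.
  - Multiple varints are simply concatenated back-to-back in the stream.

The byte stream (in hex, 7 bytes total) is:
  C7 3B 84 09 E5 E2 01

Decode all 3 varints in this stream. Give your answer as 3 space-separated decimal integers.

  byte[0]=0xC7 cont=1 payload=0x47=71: acc |= 71<<0 -> acc=71 shift=7
  byte[1]=0x3B cont=0 payload=0x3B=59: acc |= 59<<7 -> acc=7623 shift=14 [end]
Varint 1: bytes[0:2] = C7 3B -> value 7623 (2 byte(s))
  byte[2]=0x84 cont=1 payload=0x04=4: acc |= 4<<0 -> acc=4 shift=7
  byte[3]=0x09 cont=0 payload=0x09=9: acc |= 9<<7 -> acc=1156 shift=14 [end]
Varint 2: bytes[2:4] = 84 09 -> value 1156 (2 byte(s))
  byte[4]=0xE5 cont=1 payload=0x65=101: acc |= 101<<0 -> acc=101 shift=7
  byte[5]=0xE2 cont=1 payload=0x62=98: acc |= 98<<7 -> acc=12645 shift=14
  byte[6]=0x01 cont=0 payload=0x01=1: acc |= 1<<14 -> acc=29029 shift=21 [end]
Varint 3: bytes[4:7] = E5 E2 01 -> value 29029 (3 byte(s))

Answer: 7623 1156 29029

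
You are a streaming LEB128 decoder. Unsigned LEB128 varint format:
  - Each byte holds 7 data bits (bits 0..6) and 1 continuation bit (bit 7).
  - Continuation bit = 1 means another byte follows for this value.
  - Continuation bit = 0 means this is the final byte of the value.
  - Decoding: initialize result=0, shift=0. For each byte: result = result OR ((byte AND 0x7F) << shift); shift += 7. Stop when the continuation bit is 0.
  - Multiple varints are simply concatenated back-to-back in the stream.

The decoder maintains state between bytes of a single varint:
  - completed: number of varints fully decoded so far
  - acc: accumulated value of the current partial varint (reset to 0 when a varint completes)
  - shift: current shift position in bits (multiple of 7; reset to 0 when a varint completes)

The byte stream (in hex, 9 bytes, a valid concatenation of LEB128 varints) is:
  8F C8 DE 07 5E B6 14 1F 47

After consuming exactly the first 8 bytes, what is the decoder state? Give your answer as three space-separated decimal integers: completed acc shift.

byte[0]=0x8F cont=1 payload=0x0F: acc |= 15<<0 -> completed=0 acc=15 shift=7
byte[1]=0xC8 cont=1 payload=0x48: acc |= 72<<7 -> completed=0 acc=9231 shift=14
byte[2]=0xDE cont=1 payload=0x5E: acc |= 94<<14 -> completed=0 acc=1549327 shift=21
byte[3]=0x07 cont=0 payload=0x07: varint #1 complete (value=16229391); reset -> completed=1 acc=0 shift=0
byte[4]=0x5E cont=0 payload=0x5E: varint #2 complete (value=94); reset -> completed=2 acc=0 shift=0
byte[5]=0xB6 cont=1 payload=0x36: acc |= 54<<0 -> completed=2 acc=54 shift=7
byte[6]=0x14 cont=0 payload=0x14: varint #3 complete (value=2614); reset -> completed=3 acc=0 shift=0
byte[7]=0x1F cont=0 payload=0x1F: varint #4 complete (value=31); reset -> completed=4 acc=0 shift=0

Answer: 4 0 0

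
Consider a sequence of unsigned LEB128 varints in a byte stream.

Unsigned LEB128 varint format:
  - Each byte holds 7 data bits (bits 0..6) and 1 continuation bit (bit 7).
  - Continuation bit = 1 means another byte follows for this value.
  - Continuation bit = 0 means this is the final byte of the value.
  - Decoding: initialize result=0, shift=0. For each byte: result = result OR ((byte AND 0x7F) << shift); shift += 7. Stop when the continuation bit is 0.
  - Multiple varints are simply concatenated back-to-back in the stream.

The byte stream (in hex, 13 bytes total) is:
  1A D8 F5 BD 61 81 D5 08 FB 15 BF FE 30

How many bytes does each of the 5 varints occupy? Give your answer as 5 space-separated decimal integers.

Answer: 1 4 3 2 3

Derivation:
  byte[0]=0x1A cont=0 payload=0x1A=26: acc |= 26<<0 -> acc=26 shift=7 [end]
Varint 1: bytes[0:1] = 1A -> value 26 (1 byte(s))
  byte[1]=0xD8 cont=1 payload=0x58=88: acc |= 88<<0 -> acc=88 shift=7
  byte[2]=0xF5 cont=1 payload=0x75=117: acc |= 117<<7 -> acc=15064 shift=14
  byte[3]=0xBD cont=1 payload=0x3D=61: acc |= 61<<14 -> acc=1014488 shift=21
  byte[4]=0x61 cont=0 payload=0x61=97: acc |= 97<<21 -> acc=204438232 shift=28 [end]
Varint 2: bytes[1:5] = D8 F5 BD 61 -> value 204438232 (4 byte(s))
  byte[5]=0x81 cont=1 payload=0x01=1: acc |= 1<<0 -> acc=1 shift=7
  byte[6]=0xD5 cont=1 payload=0x55=85: acc |= 85<<7 -> acc=10881 shift=14
  byte[7]=0x08 cont=0 payload=0x08=8: acc |= 8<<14 -> acc=141953 shift=21 [end]
Varint 3: bytes[5:8] = 81 D5 08 -> value 141953 (3 byte(s))
  byte[8]=0xFB cont=1 payload=0x7B=123: acc |= 123<<0 -> acc=123 shift=7
  byte[9]=0x15 cont=0 payload=0x15=21: acc |= 21<<7 -> acc=2811 shift=14 [end]
Varint 4: bytes[8:10] = FB 15 -> value 2811 (2 byte(s))
  byte[10]=0xBF cont=1 payload=0x3F=63: acc |= 63<<0 -> acc=63 shift=7
  byte[11]=0xFE cont=1 payload=0x7E=126: acc |= 126<<7 -> acc=16191 shift=14
  byte[12]=0x30 cont=0 payload=0x30=48: acc |= 48<<14 -> acc=802623 shift=21 [end]
Varint 5: bytes[10:13] = BF FE 30 -> value 802623 (3 byte(s))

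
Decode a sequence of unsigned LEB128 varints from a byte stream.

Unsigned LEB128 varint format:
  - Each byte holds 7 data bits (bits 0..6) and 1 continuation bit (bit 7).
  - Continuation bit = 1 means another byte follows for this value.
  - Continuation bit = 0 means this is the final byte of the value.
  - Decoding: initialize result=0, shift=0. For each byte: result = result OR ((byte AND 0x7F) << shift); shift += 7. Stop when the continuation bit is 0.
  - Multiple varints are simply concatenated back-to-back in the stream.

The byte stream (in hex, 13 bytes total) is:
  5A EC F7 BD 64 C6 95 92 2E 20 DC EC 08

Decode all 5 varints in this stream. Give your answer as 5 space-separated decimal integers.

  byte[0]=0x5A cont=0 payload=0x5A=90: acc |= 90<<0 -> acc=90 shift=7 [end]
Varint 1: bytes[0:1] = 5A -> value 90 (1 byte(s))
  byte[1]=0xEC cont=1 payload=0x6C=108: acc |= 108<<0 -> acc=108 shift=7
  byte[2]=0xF7 cont=1 payload=0x77=119: acc |= 119<<7 -> acc=15340 shift=14
  byte[3]=0xBD cont=1 payload=0x3D=61: acc |= 61<<14 -> acc=1014764 shift=21
  byte[4]=0x64 cont=0 payload=0x64=100: acc |= 100<<21 -> acc=210729964 shift=28 [end]
Varint 2: bytes[1:5] = EC F7 BD 64 -> value 210729964 (4 byte(s))
  byte[5]=0xC6 cont=1 payload=0x46=70: acc |= 70<<0 -> acc=70 shift=7
  byte[6]=0x95 cont=1 payload=0x15=21: acc |= 21<<7 -> acc=2758 shift=14
  byte[7]=0x92 cont=1 payload=0x12=18: acc |= 18<<14 -> acc=297670 shift=21
  byte[8]=0x2E cont=0 payload=0x2E=46: acc |= 46<<21 -> acc=96766662 shift=28 [end]
Varint 3: bytes[5:9] = C6 95 92 2E -> value 96766662 (4 byte(s))
  byte[9]=0x20 cont=0 payload=0x20=32: acc |= 32<<0 -> acc=32 shift=7 [end]
Varint 4: bytes[9:10] = 20 -> value 32 (1 byte(s))
  byte[10]=0xDC cont=1 payload=0x5C=92: acc |= 92<<0 -> acc=92 shift=7
  byte[11]=0xEC cont=1 payload=0x6C=108: acc |= 108<<7 -> acc=13916 shift=14
  byte[12]=0x08 cont=0 payload=0x08=8: acc |= 8<<14 -> acc=144988 shift=21 [end]
Varint 5: bytes[10:13] = DC EC 08 -> value 144988 (3 byte(s))

Answer: 90 210729964 96766662 32 144988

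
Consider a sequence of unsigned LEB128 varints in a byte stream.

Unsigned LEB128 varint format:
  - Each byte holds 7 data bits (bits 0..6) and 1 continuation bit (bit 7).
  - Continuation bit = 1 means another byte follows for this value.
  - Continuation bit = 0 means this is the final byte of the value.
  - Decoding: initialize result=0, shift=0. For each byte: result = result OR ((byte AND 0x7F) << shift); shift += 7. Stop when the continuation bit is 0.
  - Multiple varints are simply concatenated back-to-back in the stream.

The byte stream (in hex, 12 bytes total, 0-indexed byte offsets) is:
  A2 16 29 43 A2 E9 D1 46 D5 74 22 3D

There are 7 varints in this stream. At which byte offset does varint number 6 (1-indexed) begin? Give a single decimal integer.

Answer: 10

Derivation:
  byte[0]=0xA2 cont=1 payload=0x22=34: acc |= 34<<0 -> acc=34 shift=7
  byte[1]=0x16 cont=0 payload=0x16=22: acc |= 22<<7 -> acc=2850 shift=14 [end]
Varint 1: bytes[0:2] = A2 16 -> value 2850 (2 byte(s))
  byte[2]=0x29 cont=0 payload=0x29=41: acc |= 41<<0 -> acc=41 shift=7 [end]
Varint 2: bytes[2:3] = 29 -> value 41 (1 byte(s))
  byte[3]=0x43 cont=0 payload=0x43=67: acc |= 67<<0 -> acc=67 shift=7 [end]
Varint 3: bytes[3:4] = 43 -> value 67 (1 byte(s))
  byte[4]=0xA2 cont=1 payload=0x22=34: acc |= 34<<0 -> acc=34 shift=7
  byte[5]=0xE9 cont=1 payload=0x69=105: acc |= 105<<7 -> acc=13474 shift=14
  byte[6]=0xD1 cont=1 payload=0x51=81: acc |= 81<<14 -> acc=1340578 shift=21
  byte[7]=0x46 cont=0 payload=0x46=70: acc |= 70<<21 -> acc=148141218 shift=28 [end]
Varint 4: bytes[4:8] = A2 E9 D1 46 -> value 148141218 (4 byte(s))
  byte[8]=0xD5 cont=1 payload=0x55=85: acc |= 85<<0 -> acc=85 shift=7
  byte[9]=0x74 cont=0 payload=0x74=116: acc |= 116<<7 -> acc=14933 shift=14 [end]
Varint 5: bytes[8:10] = D5 74 -> value 14933 (2 byte(s))
  byte[10]=0x22 cont=0 payload=0x22=34: acc |= 34<<0 -> acc=34 shift=7 [end]
Varint 6: bytes[10:11] = 22 -> value 34 (1 byte(s))
  byte[11]=0x3D cont=0 payload=0x3D=61: acc |= 61<<0 -> acc=61 shift=7 [end]
Varint 7: bytes[11:12] = 3D -> value 61 (1 byte(s))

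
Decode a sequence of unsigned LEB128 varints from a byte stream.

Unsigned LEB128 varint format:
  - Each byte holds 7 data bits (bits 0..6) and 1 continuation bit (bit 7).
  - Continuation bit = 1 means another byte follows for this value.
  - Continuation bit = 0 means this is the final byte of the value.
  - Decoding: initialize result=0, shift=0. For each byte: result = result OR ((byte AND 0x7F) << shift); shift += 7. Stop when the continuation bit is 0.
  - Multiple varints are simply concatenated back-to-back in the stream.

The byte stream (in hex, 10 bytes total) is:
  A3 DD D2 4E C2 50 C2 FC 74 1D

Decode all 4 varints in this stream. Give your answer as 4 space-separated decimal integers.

  byte[0]=0xA3 cont=1 payload=0x23=35: acc |= 35<<0 -> acc=35 shift=7
  byte[1]=0xDD cont=1 payload=0x5D=93: acc |= 93<<7 -> acc=11939 shift=14
  byte[2]=0xD2 cont=1 payload=0x52=82: acc |= 82<<14 -> acc=1355427 shift=21
  byte[3]=0x4E cont=0 payload=0x4E=78: acc |= 78<<21 -> acc=164933283 shift=28 [end]
Varint 1: bytes[0:4] = A3 DD D2 4E -> value 164933283 (4 byte(s))
  byte[4]=0xC2 cont=1 payload=0x42=66: acc |= 66<<0 -> acc=66 shift=7
  byte[5]=0x50 cont=0 payload=0x50=80: acc |= 80<<7 -> acc=10306 shift=14 [end]
Varint 2: bytes[4:6] = C2 50 -> value 10306 (2 byte(s))
  byte[6]=0xC2 cont=1 payload=0x42=66: acc |= 66<<0 -> acc=66 shift=7
  byte[7]=0xFC cont=1 payload=0x7C=124: acc |= 124<<7 -> acc=15938 shift=14
  byte[8]=0x74 cont=0 payload=0x74=116: acc |= 116<<14 -> acc=1916482 shift=21 [end]
Varint 3: bytes[6:9] = C2 FC 74 -> value 1916482 (3 byte(s))
  byte[9]=0x1D cont=0 payload=0x1D=29: acc |= 29<<0 -> acc=29 shift=7 [end]
Varint 4: bytes[9:10] = 1D -> value 29 (1 byte(s))

Answer: 164933283 10306 1916482 29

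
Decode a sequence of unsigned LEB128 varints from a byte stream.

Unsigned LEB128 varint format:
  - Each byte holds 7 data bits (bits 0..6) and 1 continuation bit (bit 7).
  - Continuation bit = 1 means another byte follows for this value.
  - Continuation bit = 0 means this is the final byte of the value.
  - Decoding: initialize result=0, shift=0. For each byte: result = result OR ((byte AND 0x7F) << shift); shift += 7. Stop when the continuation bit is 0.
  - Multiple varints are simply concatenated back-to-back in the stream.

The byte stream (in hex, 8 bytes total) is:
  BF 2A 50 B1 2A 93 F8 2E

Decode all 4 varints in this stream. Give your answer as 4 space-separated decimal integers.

Answer: 5439 80 5425 769043

Derivation:
  byte[0]=0xBF cont=1 payload=0x3F=63: acc |= 63<<0 -> acc=63 shift=7
  byte[1]=0x2A cont=0 payload=0x2A=42: acc |= 42<<7 -> acc=5439 shift=14 [end]
Varint 1: bytes[0:2] = BF 2A -> value 5439 (2 byte(s))
  byte[2]=0x50 cont=0 payload=0x50=80: acc |= 80<<0 -> acc=80 shift=7 [end]
Varint 2: bytes[2:3] = 50 -> value 80 (1 byte(s))
  byte[3]=0xB1 cont=1 payload=0x31=49: acc |= 49<<0 -> acc=49 shift=7
  byte[4]=0x2A cont=0 payload=0x2A=42: acc |= 42<<7 -> acc=5425 shift=14 [end]
Varint 3: bytes[3:5] = B1 2A -> value 5425 (2 byte(s))
  byte[5]=0x93 cont=1 payload=0x13=19: acc |= 19<<0 -> acc=19 shift=7
  byte[6]=0xF8 cont=1 payload=0x78=120: acc |= 120<<7 -> acc=15379 shift=14
  byte[7]=0x2E cont=0 payload=0x2E=46: acc |= 46<<14 -> acc=769043 shift=21 [end]
Varint 4: bytes[5:8] = 93 F8 2E -> value 769043 (3 byte(s))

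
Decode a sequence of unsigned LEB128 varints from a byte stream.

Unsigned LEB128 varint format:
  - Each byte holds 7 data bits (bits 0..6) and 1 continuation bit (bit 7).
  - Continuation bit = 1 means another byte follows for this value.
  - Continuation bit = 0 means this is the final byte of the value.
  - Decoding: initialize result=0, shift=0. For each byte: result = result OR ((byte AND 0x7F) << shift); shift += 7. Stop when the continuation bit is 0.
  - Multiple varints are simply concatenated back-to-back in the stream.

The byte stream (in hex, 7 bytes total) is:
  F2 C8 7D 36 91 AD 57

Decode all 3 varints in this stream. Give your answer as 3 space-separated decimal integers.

  byte[0]=0xF2 cont=1 payload=0x72=114: acc |= 114<<0 -> acc=114 shift=7
  byte[1]=0xC8 cont=1 payload=0x48=72: acc |= 72<<7 -> acc=9330 shift=14
  byte[2]=0x7D cont=0 payload=0x7D=125: acc |= 125<<14 -> acc=2057330 shift=21 [end]
Varint 1: bytes[0:3] = F2 C8 7D -> value 2057330 (3 byte(s))
  byte[3]=0x36 cont=0 payload=0x36=54: acc |= 54<<0 -> acc=54 shift=7 [end]
Varint 2: bytes[3:4] = 36 -> value 54 (1 byte(s))
  byte[4]=0x91 cont=1 payload=0x11=17: acc |= 17<<0 -> acc=17 shift=7
  byte[5]=0xAD cont=1 payload=0x2D=45: acc |= 45<<7 -> acc=5777 shift=14
  byte[6]=0x57 cont=0 payload=0x57=87: acc |= 87<<14 -> acc=1431185 shift=21 [end]
Varint 3: bytes[4:7] = 91 AD 57 -> value 1431185 (3 byte(s))

Answer: 2057330 54 1431185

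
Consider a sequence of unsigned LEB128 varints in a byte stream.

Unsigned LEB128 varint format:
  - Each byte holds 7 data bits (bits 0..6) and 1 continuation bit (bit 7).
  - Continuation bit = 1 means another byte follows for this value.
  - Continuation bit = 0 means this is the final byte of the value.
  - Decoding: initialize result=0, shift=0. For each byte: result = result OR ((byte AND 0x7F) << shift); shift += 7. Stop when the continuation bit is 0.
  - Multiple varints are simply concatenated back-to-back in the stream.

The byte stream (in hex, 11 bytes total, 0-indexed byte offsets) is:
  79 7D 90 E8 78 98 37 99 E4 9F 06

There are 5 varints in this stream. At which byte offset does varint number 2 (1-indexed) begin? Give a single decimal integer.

  byte[0]=0x79 cont=0 payload=0x79=121: acc |= 121<<0 -> acc=121 shift=7 [end]
Varint 1: bytes[0:1] = 79 -> value 121 (1 byte(s))
  byte[1]=0x7D cont=0 payload=0x7D=125: acc |= 125<<0 -> acc=125 shift=7 [end]
Varint 2: bytes[1:2] = 7D -> value 125 (1 byte(s))
  byte[2]=0x90 cont=1 payload=0x10=16: acc |= 16<<0 -> acc=16 shift=7
  byte[3]=0xE8 cont=1 payload=0x68=104: acc |= 104<<7 -> acc=13328 shift=14
  byte[4]=0x78 cont=0 payload=0x78=120: acc |= 120<<14 -> acc=1979408 shift=21 [end]
Varint 3: bytes[2:5] = 90 E8 78 -> value 1979408 (3 byte(s))
  byte[5]=0x98 cont=1 payload=0x18=24: acc |= 24<<0 -> acc=24 shift=7
  byte[6]=0x37 cont=0 payload=0x37=55: acc |= 55<<7 -> acc=7064 shift=14 [end]
Varint 4: bytes[5:7] = 98 37 -> value 7064 (2 byte(s))
  byte[7]=0x99 cont=1 payload=0x19=25: acc |= 25<<0 -> acc=25 shift=7
  byte[8]=0xE4 cont=1 payload=0x64=100: acc |= 100<<7 -> acc=12825 shift=14
  byte[9]=0x9F cont=1 payload=0x1F=31: acc |= 31<<14 -> acc=520729 shift=21
  byte[10]=0x06 cont=0 payload=0x06=6: acc |= 6<<21 -> acc=13103641 shift=28 [end]
Varint 5: bytes[7:11] = 99 E4 9F 06 -> value 13103641 (4 byte(s))

Answer: 1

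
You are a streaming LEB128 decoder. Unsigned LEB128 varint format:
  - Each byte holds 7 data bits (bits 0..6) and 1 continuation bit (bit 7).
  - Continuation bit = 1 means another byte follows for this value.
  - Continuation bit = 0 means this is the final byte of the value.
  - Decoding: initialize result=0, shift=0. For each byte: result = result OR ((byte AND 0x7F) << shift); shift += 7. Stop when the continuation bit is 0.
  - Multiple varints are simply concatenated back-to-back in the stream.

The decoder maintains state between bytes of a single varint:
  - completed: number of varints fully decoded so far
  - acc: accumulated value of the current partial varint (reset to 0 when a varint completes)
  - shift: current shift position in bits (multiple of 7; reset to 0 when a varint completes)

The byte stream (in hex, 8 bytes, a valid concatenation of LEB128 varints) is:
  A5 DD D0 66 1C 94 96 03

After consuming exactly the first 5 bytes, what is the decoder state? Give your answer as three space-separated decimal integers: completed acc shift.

Answer: 2 0 0

Derivation:
byte[0]=0xA5 cont=1 payload=0x25: acc |= 37<<0 -> completed=0 acc=37 shift=7
byte[1]=0xDD cont=1 payload=0x5D: acc |= 93<<7 -> completed=0 acc=11941 shift=14
byte[2]=0xD0 cont=1 payload=0x50: acc |= 80<<14 -> completed=0 acc=1322661 shift=21
byte[3]=0x66 cont=0 payload=0x66: varint #1 complete (value=215232165); reset -> completed=1 acc=0 shift=0
byte[4]=0x1C cont=0 payload=0x1C: varint #2 complete (value=28); reset -> completed=2 acc=0 shift=0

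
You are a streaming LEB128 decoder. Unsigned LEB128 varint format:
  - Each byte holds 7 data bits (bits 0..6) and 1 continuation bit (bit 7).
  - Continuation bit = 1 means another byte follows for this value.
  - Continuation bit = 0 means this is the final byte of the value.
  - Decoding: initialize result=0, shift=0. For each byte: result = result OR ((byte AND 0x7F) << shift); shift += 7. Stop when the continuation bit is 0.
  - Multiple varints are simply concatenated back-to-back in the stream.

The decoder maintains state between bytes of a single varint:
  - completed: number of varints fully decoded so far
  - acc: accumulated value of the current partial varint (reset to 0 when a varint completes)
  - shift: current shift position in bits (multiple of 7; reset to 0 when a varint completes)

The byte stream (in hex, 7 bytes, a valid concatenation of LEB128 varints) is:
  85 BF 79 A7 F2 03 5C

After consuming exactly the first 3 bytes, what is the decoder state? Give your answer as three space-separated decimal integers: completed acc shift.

byte[0]=0x85 cont=1 payload=0x05: acc |= 5<<0 -> completed=0 acc=5 shift=7
byte[1]=0xBF cont=1 payload=0x3F: acc |= 63<<7 -> completed=0 acc=8069 shift=14
byte[2]=0x79 cont=0 payload=0x79: varint #1 complete (value=1990533); reset -> completed=1 acc=0 shift=0

Answer: 1 0 0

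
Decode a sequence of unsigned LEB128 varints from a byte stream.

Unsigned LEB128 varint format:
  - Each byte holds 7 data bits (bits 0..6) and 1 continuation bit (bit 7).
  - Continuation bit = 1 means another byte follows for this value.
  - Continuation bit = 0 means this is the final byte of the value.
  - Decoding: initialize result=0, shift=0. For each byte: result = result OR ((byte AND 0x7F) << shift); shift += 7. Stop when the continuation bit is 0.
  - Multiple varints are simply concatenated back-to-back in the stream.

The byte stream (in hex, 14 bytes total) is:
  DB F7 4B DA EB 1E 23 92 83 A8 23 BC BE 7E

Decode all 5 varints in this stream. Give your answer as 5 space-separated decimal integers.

Answer: 1244123 505306 35 74056082 2072380

Derivation:
  byte[0]=0xDB cont=1 payload=0x5B=91: acc |= 91<<0 -> acc=91 shift=7
  byte[1]=0xF7 cont=1 payload=0x77=119: acc |= 119<<7 -> acc=15323 shift=14
  byte[2]=0x4B cont=0 payload=0x4B=75: acc |= 75<<14 -> acc=1244123 shift=21 [end]
Varint 1: bytes[0:3] = DB F7 4B -> value 1244123 (3 byte(s))
  byte[3]=0xDA cont=1 payload=0x5A=90: acc |= 90<<0 -> acc=90 shift=7
  byte[4]=0xEB cont=1 payload=0x6B=107: acc |= 107<<7 -> acc=13786 shift=14
  byte[5]=0x1E cont=0 payload=0x1E=30: acc |= 30<<14 -> acc=505306 shift=21 [end]
Varint 2: bytes[3:6] = DA EB 1E -> value 505306 (3 byte(s))
  byte[6]=0x23 cont=0 payload=0x23=35: acc |= 35<<0 -> acc=35 shift=7 [end]
Varint 3: bytes[6:7] = 23 -> value 35 (1 byte(s))
  byte[7]=0x92 cont=1 payload=0x12=18: acc |= 18<<0 -> acc=18 shift=7
  byte[8]=0x83 cont=1 payload=0x03=3: acc |= 3<<7 -> acc=402 shift=14
  byte[9]=0xA8 cont=1 payload=0x28=40: acc |= 40<<14 -> acc=655762 shift=21
  byte[10]=0x23 cont=0 payload=0x23=35: acc |= 35<<21 -> acc=74056082 shift=28 [end]
Varint 4: bytes[7:11] = 92 83 A8 23 -> value 74056082 (4 byte(s))
  byte[11]=0xBC cont=1 payload=0x3C=60: acc |= 60<<0 -> acc=60 shift=7
  byte[12]=0xBE cont=1 payload=0x3E=62: acc |= 62<<7 -> acc=7996 shift=14
  byte[13]=0x7E cont=0 payload=0x7E=126: acc |= 126<<14 -> acc=2072380 shift=21 [end]
Varint 5: bytes[11:14] = BC BE 7E -> value 2072380 (3 byte(s))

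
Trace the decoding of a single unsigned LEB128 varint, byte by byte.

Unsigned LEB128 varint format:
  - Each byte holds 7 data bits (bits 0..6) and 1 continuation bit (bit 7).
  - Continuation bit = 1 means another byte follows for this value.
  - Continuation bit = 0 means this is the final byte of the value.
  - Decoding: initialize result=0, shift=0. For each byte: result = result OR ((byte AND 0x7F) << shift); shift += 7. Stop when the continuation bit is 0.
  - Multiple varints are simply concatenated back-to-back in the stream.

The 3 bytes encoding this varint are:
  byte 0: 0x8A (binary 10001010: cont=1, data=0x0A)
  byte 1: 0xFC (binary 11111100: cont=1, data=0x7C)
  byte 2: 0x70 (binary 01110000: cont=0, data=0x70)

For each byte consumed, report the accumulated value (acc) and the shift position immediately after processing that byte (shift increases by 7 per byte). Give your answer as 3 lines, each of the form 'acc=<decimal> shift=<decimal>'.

Answer: acc=10 shift=7
acc=15882 shift=14
acc=1850890 shift=21

Derivation:
byte 0=0x8A: payload=0x0A=10, contrib = 10<<0 = 10; acc -> 10, shift -> 7
byte 1=0xFC: payload=0x7C=124, contrib = 124<<7 = 15872; acc -> 15882, shift -> 14
byte 2=0x70: payload=0x70=112, contrib = 112<<14 = 1835008; acc -> 1850890, shift -> 21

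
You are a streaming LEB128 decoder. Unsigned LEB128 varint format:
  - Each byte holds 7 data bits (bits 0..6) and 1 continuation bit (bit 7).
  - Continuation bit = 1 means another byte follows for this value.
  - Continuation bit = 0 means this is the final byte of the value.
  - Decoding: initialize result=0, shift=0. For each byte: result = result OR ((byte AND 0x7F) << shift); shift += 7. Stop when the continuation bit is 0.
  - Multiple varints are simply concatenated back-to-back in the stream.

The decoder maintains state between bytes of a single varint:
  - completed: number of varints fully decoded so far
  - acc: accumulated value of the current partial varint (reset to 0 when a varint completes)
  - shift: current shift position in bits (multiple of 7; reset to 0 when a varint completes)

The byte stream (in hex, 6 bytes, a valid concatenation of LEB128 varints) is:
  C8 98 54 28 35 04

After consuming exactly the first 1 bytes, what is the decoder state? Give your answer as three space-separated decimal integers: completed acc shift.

Answer: 0 72 7

Derivation:
byte[0]=0xC8 cont=1 payload=0x48: acc |= 72<<0 -> completed=0 acc=72 shift=7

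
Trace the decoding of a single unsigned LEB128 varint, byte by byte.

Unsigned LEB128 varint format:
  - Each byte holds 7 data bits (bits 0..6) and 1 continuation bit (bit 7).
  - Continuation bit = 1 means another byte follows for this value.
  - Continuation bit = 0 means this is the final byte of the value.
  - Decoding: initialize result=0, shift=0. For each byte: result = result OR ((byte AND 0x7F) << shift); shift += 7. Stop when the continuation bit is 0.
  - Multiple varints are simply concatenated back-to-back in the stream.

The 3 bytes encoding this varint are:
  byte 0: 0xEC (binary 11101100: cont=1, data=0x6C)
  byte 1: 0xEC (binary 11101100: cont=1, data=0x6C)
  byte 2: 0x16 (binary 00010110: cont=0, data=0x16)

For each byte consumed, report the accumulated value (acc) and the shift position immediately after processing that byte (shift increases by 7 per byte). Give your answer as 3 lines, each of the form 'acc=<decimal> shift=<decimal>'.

byte 0=0xEC: payload=0x6C=108, contrib = 108<<0 = 108; acc -> 108, shift -> 7
byte 1=0xEC: payload=0x6C=108, contrib = 108<<7 = 13824; acc -> 13932, shift -> 14
byte 2=0x16: payload=0x16=22, contrib = 22<<14 = 360448; acc -> 374380, shift -> 21

Answer: acc=108 shift=7
acc=13932 shift=14
acc=374380 shift=21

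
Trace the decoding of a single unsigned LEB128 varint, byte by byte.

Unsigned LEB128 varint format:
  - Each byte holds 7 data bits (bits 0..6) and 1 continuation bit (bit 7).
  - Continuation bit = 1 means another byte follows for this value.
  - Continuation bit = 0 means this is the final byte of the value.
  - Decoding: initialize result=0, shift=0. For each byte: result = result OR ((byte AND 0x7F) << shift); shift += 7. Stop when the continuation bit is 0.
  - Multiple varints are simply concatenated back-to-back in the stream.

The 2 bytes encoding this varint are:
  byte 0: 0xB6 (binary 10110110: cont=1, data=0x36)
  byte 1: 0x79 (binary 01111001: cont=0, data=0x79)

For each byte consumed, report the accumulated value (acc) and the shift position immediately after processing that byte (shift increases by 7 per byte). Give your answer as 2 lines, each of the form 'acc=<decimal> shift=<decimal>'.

Answer: acc=54 shift=7
acc=15542 shift=14

Derivation:
byte 0=0xB6: payload=0x36=54, contrib = 54<<0 = 54; acc -> 54, shift -> 7
byte 1=0x79: payload=0x79=121, contrib = 121<<7 = 15488; acc -> 15542, shift -> 14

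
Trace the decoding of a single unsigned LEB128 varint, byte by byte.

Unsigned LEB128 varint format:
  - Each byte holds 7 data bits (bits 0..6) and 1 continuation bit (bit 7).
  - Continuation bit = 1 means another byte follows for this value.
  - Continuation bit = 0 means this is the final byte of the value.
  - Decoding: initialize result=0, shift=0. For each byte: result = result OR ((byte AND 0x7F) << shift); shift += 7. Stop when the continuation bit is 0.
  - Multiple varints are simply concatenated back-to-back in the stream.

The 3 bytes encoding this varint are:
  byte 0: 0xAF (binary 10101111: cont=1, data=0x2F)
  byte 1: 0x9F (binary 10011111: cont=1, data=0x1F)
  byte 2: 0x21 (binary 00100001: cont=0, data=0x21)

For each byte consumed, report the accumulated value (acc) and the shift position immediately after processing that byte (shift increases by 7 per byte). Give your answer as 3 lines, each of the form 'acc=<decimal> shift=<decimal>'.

Answer: acc=47 shift=7
acc=4015 shift=14
acc=544687 shift=21

Derivation:
byte 0=0xAF: payload=0x2F=47, contrib = 47<<0 = 47; acc -> 47, shift -> 7
byte 1=0x9F: payload=0x1F=31, contrib = 31<<7 = 3968; acc -> 4015, shift -> 14
byte 2=0x21: payload=0x21=33, contrib = 33<<14 = 540672; acc -> 544687, shift -> 21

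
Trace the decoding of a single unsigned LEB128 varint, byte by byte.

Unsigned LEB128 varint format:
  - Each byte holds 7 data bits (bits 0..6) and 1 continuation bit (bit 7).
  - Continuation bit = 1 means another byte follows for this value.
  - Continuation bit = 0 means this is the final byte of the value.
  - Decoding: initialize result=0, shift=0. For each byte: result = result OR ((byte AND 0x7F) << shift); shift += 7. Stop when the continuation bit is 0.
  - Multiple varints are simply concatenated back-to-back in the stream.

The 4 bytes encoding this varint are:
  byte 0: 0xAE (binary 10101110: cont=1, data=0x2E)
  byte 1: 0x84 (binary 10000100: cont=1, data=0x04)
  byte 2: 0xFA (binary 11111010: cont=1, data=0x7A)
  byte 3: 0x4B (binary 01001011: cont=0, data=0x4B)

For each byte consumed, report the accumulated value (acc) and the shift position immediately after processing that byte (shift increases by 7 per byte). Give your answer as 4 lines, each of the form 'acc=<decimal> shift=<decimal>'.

Answer: acc=46 shift=7
acc=558 shift=14
acc=1999406 shift=21
acc=159285806 shift=28

Derivation:
byte 0=0xAE: payload=0x2E=46, contrib = 46<<0 = 46; acc -> 46, shift -> 7
byte 1=0x84: payload=0x04=4, contrib = 4<<7 = 512; acc -> 558, shift -> 14
byte 2=0xFA: payload=0x7A=122, contrib = 122<<14 = 1998848; acc -> 1999406, shift -> 21
byte 3=0x4B: payload=0x4B=75, contrib = 75<<21 = 157286400; acc -> 159285806, shift -> 28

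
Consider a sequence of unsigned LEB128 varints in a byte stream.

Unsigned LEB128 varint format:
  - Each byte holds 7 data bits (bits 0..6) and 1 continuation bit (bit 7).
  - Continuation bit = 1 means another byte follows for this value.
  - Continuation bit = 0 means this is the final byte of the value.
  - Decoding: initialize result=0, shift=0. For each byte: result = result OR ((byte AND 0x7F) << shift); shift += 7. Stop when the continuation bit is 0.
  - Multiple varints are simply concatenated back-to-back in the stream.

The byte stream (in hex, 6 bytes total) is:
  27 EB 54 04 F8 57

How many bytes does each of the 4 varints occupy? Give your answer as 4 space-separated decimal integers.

  byte[0]=0x27 cont=0 payload=0x27=39: acc |= 39<<0 -> acc=39 shift=7 [end]
Varint 1: bytes[0:1] = 27 -> value 39 (1 byte(s))
  byte[1]=0xEB cont=1 payload=0x6B=107: acc |= 107<<0 -> acc=107 shift=7
  byte[2]=0x54 cont=0 payload=0x54=84: acc |= 84<<7 -> acc=10859 shift=14 [end]
Varint 2: bytes[1:3] = EB 54 -> value 10859 (2 byte(s))
  byte[3]=0x04 cont=0 payload=0x04=4: acc |= 4<<0 -> acc=4 shift=7 [end]
Varint 3: bytes[3:4] = 04 -> value 4 (1 byte(s))
  byte[4]=0xF8 cont=1 payload=0x78=120: acc |= 120<<0 -> acc=120 shift=7
  byte[5]=0x57 cont=0 payload=0x57=87: acc |= 87<<7 -> acc=11256 shift=14 [end]
Varint 4: bytes[4:6] = F8 57 -> value 11256 (2 byte(s))

Answer: 1 2 1 2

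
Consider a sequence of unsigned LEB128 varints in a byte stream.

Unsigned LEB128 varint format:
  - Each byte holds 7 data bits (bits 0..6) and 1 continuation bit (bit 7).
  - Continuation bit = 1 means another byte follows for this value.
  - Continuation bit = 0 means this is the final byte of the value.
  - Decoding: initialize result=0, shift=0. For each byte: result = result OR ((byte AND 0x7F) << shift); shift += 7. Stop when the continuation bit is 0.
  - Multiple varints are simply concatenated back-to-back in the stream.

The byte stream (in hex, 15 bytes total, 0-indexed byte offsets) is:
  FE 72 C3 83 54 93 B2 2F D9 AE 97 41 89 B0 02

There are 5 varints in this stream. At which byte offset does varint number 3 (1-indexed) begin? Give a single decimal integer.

Answer: 5

Derivation:
  byte[0]=0xFE cont=1 payload=0x7E=126: acc |= 126<<0 -> acc=126 shift=7
  byte[1]=0x72 cont=0 payload=0x72=114: acc |= 114<<7 -> acc=14718 shift=14 [end]
Varint 1: bytes[0:2] = FE 72 -> value 14718 (2 byte(s))
  byte[2]=0xC3 cont=1 payload=0x43=67: acc |= 67<<0 -> acc=67 shift=7
  byte[3]=0x83 cont=1 payload=0x03=3: acc |= 3<<7 -> acc=451 shift=14
  byte[4]=0x54 cont=0 payload=0x54=84: acc |= 84<<14 -> acc=1376707 shift=21 [end]
Varint 2: bytes[2:5] = C3 83 54 -> value 1376707 (3 byte(s))
  byte[5]=0x93 cont=1 payload=0x13=19: acc |= 19<<0 -> acc=19 shift=7
  byte[6]=0xB2 cont=1 payload=0x32=50: acc |= 50<<7 -> acc=6419 shift=14
  byte[7]=0x2F cont=0 payload=0x2F=47: acc |= 47<<14 -> acc=776467 shift=21 [end]
Varint 3: bytes[5:8] = 93 B2 2F -> value 776467 (3 byte(s))
  byte[8]=0xD9 cont=1 payload=0x59=89: acc |= 89<<0 -> acc=89 shift=7
  byte[9]=0xAE cont=1 payload=0x2E=46: acc |= 46<<7 -> acc=5977 shift=14
  byte[10]=0x97 cont=1 payload=0x17=23: acc |= 23<<14 -> acc=382809 shift=21
  byte[11]=0x41 cont=0 payload=0x41=65: acc |= 65<<21 -> acc=136697689 shift=28 [end]
Varint 4: bytes[8:12] = D9 AE 97 41 -> value 136697689 (4 byte(s))
  byte[12]=0x89 cont=1 payload=0x09=9: acc |= 9<<0 -> acc=9 shift=7
  byte[13]=0xB0 cont=1 payload=0x30=48: acc |= 48<<7 -> acc=6153 shift=14
  byte[14]=0x02 cont=0 payload=0x02=2: acc |= 2<<14 -> acc=38921 shift=21 [end]
Varint 5: bytes[12:15] = 89 B0 02 -> value 38921 (3 byte(s))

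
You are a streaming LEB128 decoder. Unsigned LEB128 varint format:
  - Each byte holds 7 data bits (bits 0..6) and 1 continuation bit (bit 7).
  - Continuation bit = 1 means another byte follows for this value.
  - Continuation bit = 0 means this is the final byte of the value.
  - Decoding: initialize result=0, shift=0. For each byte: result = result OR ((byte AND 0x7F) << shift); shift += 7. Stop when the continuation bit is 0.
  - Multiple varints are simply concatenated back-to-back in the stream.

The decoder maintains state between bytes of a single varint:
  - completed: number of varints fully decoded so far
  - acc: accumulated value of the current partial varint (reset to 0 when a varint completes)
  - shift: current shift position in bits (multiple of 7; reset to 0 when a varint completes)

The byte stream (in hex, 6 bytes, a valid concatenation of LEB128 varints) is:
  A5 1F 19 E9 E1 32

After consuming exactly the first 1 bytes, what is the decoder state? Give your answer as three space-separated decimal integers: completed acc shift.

byte[0]=0xA5 cont=1 payload=0x25: acc |= 37<<0 -> completed=0 acc=37 shift=7

Answer: 0 37 7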